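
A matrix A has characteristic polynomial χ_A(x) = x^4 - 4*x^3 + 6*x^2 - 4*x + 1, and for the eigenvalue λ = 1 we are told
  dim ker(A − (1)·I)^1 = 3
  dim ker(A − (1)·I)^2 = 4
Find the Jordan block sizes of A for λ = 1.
Block sizes for λ = 1: [2, 1, 1]

From the dimensions of kernels of powers, the number of Jordan blocks of size at least j is d_j − d_{j−1} where d_j = dim ker(N^j) (with d_0 = 0). Computing the differences gives [3, 1].
The number of blocks of size exactly k is (#blocks of size ≥ k) − (#blocks of size ≥ k + 1), so the partition is: 2 block(s) of size 1, 1 block(s) of size 2.
In nonincreasing order the block sizes are [2, 1, 1].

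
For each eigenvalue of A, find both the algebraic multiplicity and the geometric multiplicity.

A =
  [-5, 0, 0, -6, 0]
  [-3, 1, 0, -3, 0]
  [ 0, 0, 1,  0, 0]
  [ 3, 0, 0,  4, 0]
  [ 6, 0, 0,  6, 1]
λ = -2: alg = 1, geom = 1; λ = 1: alg = 4, geom = 4

Step 1 — factor the characteristic polynomial to read off the algebraic multiplicities:
  χ_A(x) = (x - 1)^4*(x + 2)

Step 2 — compute geometric multiplicities via the rank-nullity identity g(λ) = n − rank(A − λI):
  rank(A − (-2)·I) = 4, so dim ker(A − (-2)·I) = n − 4 = 1
  rank(A − (1)·I) = 1, so dim ker(A − (1)·I) = n − 1 = 4

Summary:
  λ = -2: algebraic multiplicity = 1, geometric multiplicity = 1
  λ = 1: algebraic multiplicity = 4, geometric multiplicity = 4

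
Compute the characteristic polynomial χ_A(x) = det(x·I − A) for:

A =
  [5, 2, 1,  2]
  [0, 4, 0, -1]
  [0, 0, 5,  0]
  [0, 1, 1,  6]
x^4 - 20*x^3 + 150*x^2 - 500*x + 625

Expanding det(x·I − A) (e.g. by cofactor expansion or by noting that A is similar to its Jordan form J, which has the same characteristic polynomial as A) gives
  χ_A(x) = x^4 - 20*x^3 + 150*x^2 - 500*x + 625
which factors as (x - 5)^4. The eigenvalues (with algebraic multiplicities) are λ = 5 with multiplicity 4.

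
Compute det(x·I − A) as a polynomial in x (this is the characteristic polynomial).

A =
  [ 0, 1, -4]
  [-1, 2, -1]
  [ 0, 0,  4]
x^3 - 6*x^2 + 9*x - 4

Expanding det(x·I − A) (e.g. by cofactor expansion or by noting that A is similar to its Jordan form J, which has the same characteristic polynomial as A) gives
  χ_A(x) = x^3 - 6*x^2 + 9*x - 4
which factors as (x - 4)*(x - 1)^2. The eigenvalues (with algebraic multiplicities) are λ = 1 with multiplicity 2, λ = 4 with multiplicity 1.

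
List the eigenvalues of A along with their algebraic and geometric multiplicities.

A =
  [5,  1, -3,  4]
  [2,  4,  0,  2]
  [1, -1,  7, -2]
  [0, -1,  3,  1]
λ = 4: alg = 3, geom = 2; λ = 5: alg = 1, geom = 1

Step 1 — factor the characteristic polynomial to read off the algebraic multiplicities:
  χ_A(x) = (x - 5)*(x - 4)^3

Step 2 — compute geometric multiplicities via the rank-nullity identity g(λ) = n − rank(A − λI):
  rank(A − (4)·I) = 2, so dim ker(A − (4)·I) = n − 2 = 2
  rank(A − (5)·I) = 3, so dim ker(A − (5)·I) = n − 3 = 1

Summary:
  λ = 4: algebraic multiplicity = 3, geometric multiplicity = 2
  λ = 5: algebraic multiplicity = 1, geometric multiplicity = 1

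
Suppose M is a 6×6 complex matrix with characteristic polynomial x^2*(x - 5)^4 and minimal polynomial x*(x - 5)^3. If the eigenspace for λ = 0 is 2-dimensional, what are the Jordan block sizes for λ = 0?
Block sizes for λ = 0: [1, 1]

Step 1 — from the characteristic polynomial, algebraic multiplicity of λ = 0 is 2. From dim ker(M − (0)·I) = 2, there are exactly 2 Jordan blocks for λ = 0.
Step 2 — from the minimal polynomial, the factor (x − 0) tells us the largest block for λ = 0 has size 1.
Step 3 — with total size 2, 2 blocks, and largest block 1, the block sizes (in nonincreasing order) are [1, 1].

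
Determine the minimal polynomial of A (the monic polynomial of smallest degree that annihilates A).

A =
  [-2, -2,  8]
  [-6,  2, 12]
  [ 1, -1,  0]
x^3 - 12*x + 16

The characteristic polynomial is χ_A(x) = (x - 2)^2*(x + 4), so the eigenvalues are known. The minimal polynomial is
  m_A(x) = Π_λ (x − λ)^{k_λ}
where k_λ is the size of the *largest* Jordan block for λ (equivalently, the smallest k with (A − λI)^k v = 0 for every generalised eigenvector v of λ).

  λ = -4: largest Jordan block has size 1, contributing (x + 4)
  λ = 2: largest Jordan block has size 2, contributing (x − 2)^2

So m_A(x) = (x - 2)^2*(x + 4) = x^3 - 12*x + 16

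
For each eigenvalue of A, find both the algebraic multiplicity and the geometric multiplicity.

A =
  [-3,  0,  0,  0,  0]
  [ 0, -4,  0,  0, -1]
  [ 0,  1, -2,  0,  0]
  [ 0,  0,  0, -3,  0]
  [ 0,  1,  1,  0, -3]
λ = -3: alg = 5, geom = 3

Step 1 — factor the characteristic polynomial to read off the algebraic multiplicities:
  χ_A(x) = (x + 3)^5

Step 2 — compute geometric multiplicities via the rank-nullity identity g(λ) = n − rank(A − λI):
  rank(A − (-3)·I) = 2, so dim ker(A − (-3)·I) = n − 2 = 3

Summary:
  λ = -3: algebraic multiplicity = 5, geometric multiplicity = 3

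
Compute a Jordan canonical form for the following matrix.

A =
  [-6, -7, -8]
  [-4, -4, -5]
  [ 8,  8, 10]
J_3(0)

The characteristic polynomial is
  det(x·I − A) = x^3

Eigenvalues and multiplicities (the geometric multiplicity of λ is n − rank(A − λI), which equals the number of Jordan blocks for λ):
  λ = 0: algebraic multiplicity = 3, geometric multiplicity = 1

Determining the block sizes for each eigenvalue:
  λ = 0: one block (gm = 1), so the single block has size am = 3 → block sizes [3]

Assembling the blocks gives a Jordan form
J =
  [0, 1, 0]
  [0, 0, 1]
  [0, 0, 0]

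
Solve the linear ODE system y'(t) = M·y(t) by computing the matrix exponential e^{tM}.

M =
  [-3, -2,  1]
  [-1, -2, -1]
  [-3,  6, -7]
e^{tM} =
  [t*exp(-4*t) + exp(-4*t), -2*t*exp(-4*t), t*exp(-4*t)]
  [-t*exp(-4*t), 2*t*exp(-4*t) + exp(-4*t), -t*exp(-4*t)]
  [-3*t*exp(-4*t), 6*t*exp(-4*t), -3*t*exp(-4*t) + exp(-4*t)]

Strategy: write M = P · J · P⁻¹ where J is a Jordan canonical form, so e^{tM} = P · e^{tJ} · P⁻¹, and e^{tJ} can be computed block-by-block.

M has Jordan form
J =
  [-4,  1,  0]
  [ 0, -4,  0]
  [ 0,  0, -4]
(up to reordering of blocks).

Per-block formulas:
  For a 2×2 Jordan block J_2(-4): exp(t · J_2(-4)) = e^(-4t)·(I + t·N), where N is the 2×2 nilpotent shift.
  For a 1×1 block at λ = -4: exp(t · [-4]) = [e^(-4t)].

After assembling e^{tJ} and conjugating by P, we get:

e^{tM} =
  [t*exp(-4*t) + exp(-4*t), -2*t*exp(-4*t), t*exp(-4*t)]
  [-t*exp(-4*t), 2*t*exp(-4*t) + exp(-4*t), -t*exp(-4*t)]
  [-3*t*exp(-4*t), 6*t*exp(-4*t), -3*t*exp(-4*t) + exp(-4*t)]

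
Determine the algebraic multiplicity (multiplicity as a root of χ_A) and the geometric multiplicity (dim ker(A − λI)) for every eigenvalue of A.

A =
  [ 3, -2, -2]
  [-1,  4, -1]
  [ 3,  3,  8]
λ = 5: alg = 3, geom = 2

Step 1 — factor the characteristic polynomial to read off the algebraic multiplicities:
  χ_A(x) = (x - 5)^3

Step 2 — compute geometric multiplicities via the rank-nullity identity g(λ) = n − rank(A − λI):
  rank(A − (5)·I) = 1, so dim ker(A − (5)·I) = n − 1 = 2

Summary:
  λ = 5: algebraic multiplicity = 3, geometric multiplicity = 2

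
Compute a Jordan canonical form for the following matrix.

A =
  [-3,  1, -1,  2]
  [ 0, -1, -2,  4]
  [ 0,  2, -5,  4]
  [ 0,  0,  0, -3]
J_2(-3) ⊕ J_1(-3) ⊕ J_1(-3)

The characteristic polynomial is
  det(x·I − A) = x^4 + 12*x^3 + 54*x^2 + 108*x + 81 = (x + 3)^4

Eigenvalues and multiplicities (the geometric multiplicity of λ is n − rank(A − λI), which equals the number of Jordan blocks for λ):
  λ = -3: algebraic multiplicity = 4, geometric multiplicity = 3

Determining the block sizes for each eigenvalue:
  λ = -3: 3 blocks summing to 4 forces exactly one block of size 2 and the rest size 1 → block sizes [2, 1, 1]

Assembling the blocks gives a Jordan form
J =
  [-3,  1,  0,  0]
  [ 0, -3,  0,  0]
  [ 0,  0, -3,  0]
  [ 0,  0,  0, -3]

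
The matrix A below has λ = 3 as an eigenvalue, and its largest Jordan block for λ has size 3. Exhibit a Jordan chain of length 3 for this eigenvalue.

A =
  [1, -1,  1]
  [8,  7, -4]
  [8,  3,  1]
A Jordan chain for λ = 3 of length 3:
v_1 = (4, -16, -8)ᵀ
v_2 = (-2, 8, 8)ᵀ
v_3 = (1, 0, 0)ᵀ

Let N = A − (3)·I. We want v_3 with N^3 v_3 = 0 but N^2 v_3 ≠ 0; then v_{j-1} := N · v_j for j = 3, …, 2.

Pick v_3 = (1, 0, 0)ᵀ.
Then v_2 = N · v_3 = (-2, 8, 8)ᵀ.
Then v_1 = N · v_2 = (4, -16, -8)ᵀ.

Sanity check: (A − (3)·I) v_1 = (0, 0, 0)ᵀ = 0. ✓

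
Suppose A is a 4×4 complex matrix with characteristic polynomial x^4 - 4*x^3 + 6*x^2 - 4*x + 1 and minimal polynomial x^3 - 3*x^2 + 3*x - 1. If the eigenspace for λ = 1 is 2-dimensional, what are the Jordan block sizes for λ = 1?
Block sizes for λ = 1: [3, 1]

Step 1 — from the characteristic polynomial, algebraic multiplicity of λ = 1 is 4. From dim ker(A − (1)·I) = 2, there are exactly 2 Jordan blocks for λ = 1.
Step 2 — from the minimal polynomial, the factor (x − 1)^3 tells us the largest block for λ = 1 has size 3.
Step 3 — with total size 4, 2 blocks, and largest block 3, the block sizes (in nonincreasing order) are [3, 1].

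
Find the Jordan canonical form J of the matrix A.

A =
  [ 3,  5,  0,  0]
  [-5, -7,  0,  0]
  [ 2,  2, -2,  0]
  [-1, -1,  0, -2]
J_2(-2) ⊕ J_1(-2) ⊕ J_1(-2)

The characteristic polynomial is
  det(x·I − A) = x^4 + 8*x^3 + 24*x^2 + 32*x + 16 = (x + 2)^4

Eigenvalues and multiplicities (the geometric multiplicity of λ is n − rank(A − λI), which equals the number of Jordan blocks for λ):
  λ = -2: algebraic multiplicity = 4, geometric multiplicity = 3

Determining the block sizes for each eigenvalue:
  λ = -2: 3 blocks summing to 4 forces exactly one block of size 2 and the rest size 1 → block sizes [2, 1, 1]

Assembling the blocks gives a Jordan form
J =
  [-2,  1,  0,  0]
  [ 0, -2,  0,  0]
  [ 0,  0, -2,  0]
  [ 0,  0,  0, -2]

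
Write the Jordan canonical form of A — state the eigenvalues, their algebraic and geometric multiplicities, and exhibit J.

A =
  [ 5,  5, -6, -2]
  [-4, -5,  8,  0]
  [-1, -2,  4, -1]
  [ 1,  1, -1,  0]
J_2(1) ⊕ J_2(1)

The characteristic polynomial is
  det(x·I − A) = x^4 - 4*x^3 + 6*x^2 - 4*x + 1 = (x - 1)^4

Eigenvalues and multiplicities (the geometric multiplicity of λ is n − rank(A − λI), which equals the number of Jordan blocks for λ):
  λ = 1: algebraic multiplicity = 4, geometric multiplicity = 2

Determining the block sizes for each eigenvalue:
  λ = 1: with am = 4 and gm = 2, the partition is not yet determined (e.g. several partitions of 4 into 2 parts exist). Let N = A − (1)·I. Computing rank(N^1) = 2, rank(N^2) = 0; the number of blocks of size ≥ j is rank(N^{j−1}) − rank(N^j), giving [2, 2]. So we have 2 block(s) of size 2 → block sizes [2, 2]

Assembling the blocks gives a Jordan form
J =
  [1, 1, 0, 0]
  [0, 1, 0, 0]
  [0, 0, 1, 1]
  [0, 0, 0, 1]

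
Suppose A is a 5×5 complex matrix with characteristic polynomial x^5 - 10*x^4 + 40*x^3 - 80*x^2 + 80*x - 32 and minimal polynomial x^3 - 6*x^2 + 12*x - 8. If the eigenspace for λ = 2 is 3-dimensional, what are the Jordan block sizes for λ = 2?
Block sizes for λ = 2: [3, 1, 1]

Step 1 — from the characteristic polynomial, algebraic multiplicity of λ = 2 is 5. From dim ker(A − (2)·I) = 3, there are exactly 3 Jordan blocks for λ = 2.
Step 2 — from the minimal polynomial, the factor (x − 2)^3 tells us the largest block for λ = 2 has size 3.
Step 3 — with total size 5, 3 blocks, and largest block 3, the block sizes (in nonincreasing order) are [3, 1, 1].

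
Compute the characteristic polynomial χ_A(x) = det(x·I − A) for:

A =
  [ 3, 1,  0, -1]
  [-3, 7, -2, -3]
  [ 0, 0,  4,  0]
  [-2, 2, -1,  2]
x^4 - 16*x^3 + 96*x^2 - 256*x + 256

Expanding det(x·I − A) (e.g. by cofactor expansion or by noting that A is similar to its Jordan form J, which has the same characteristic polynomial as A) gives
  χ_A(x) = x^4 - 16*x^3 + 96*x^2 - 256*x + 256
which factors as (x - 4)^4. The eigenvalues (with algebraic multiplicities) are λ = 4 with multiplicity 4.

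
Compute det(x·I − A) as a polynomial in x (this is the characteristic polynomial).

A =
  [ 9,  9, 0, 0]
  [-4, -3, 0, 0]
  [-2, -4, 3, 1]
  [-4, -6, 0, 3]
x^4 - 12*x^3 + 54*x^2 - 108*x + 81

Expanding det(x·I − A) (e.g. by cofactor expansion or by noting that A is similar to its Jordan form J, which has the same characteristic polynomial as A) gives
  χ_A(x) = x^4 - 12*x^3 + 54*x^2 - 108*x + 81
which factors as (x - 3)^4. The eigenvalues (with algebraic multiplicities) are λ = 3 with multiplicity 4.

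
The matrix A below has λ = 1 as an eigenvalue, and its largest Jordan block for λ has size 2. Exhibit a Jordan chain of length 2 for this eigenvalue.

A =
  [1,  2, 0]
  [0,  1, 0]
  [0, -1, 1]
A Jordan chain for λ = 1 of length 2:
v_1 = (2, 0, -1)ᵀ
v_2 = (0, 1, 0)ᵀ

Let N = A − (1)·I. We want v_2 with N^2 v_2 = 0 but N^1 v_2 ≠ 0; then v_{j-1} := N · v_j for j = 2, …, 2.

Pick v_2 = (0, 1, 0)ᵀ.
Then v_1 = N · v_2 = (2, 0, -1)ᵀ.

Sanity check: (A − (1)·I) v_1 = (0, 0, 0)ᵀ = 0. ✓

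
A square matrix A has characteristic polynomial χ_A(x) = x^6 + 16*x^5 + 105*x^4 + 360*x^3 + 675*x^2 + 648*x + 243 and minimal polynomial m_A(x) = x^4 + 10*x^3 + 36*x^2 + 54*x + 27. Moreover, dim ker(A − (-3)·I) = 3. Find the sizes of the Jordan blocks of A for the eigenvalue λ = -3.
Block sizes for λ = -3: [3, 1, 1]

Step 1 — from the characteristic polynomial, algebraic multiplicity of λ = -3 is 5. From dim ker(A − (-3)·I) = 3, there are exactly 3 Jordan blocks for λ = -3.
Step 2 — from the minimal polynomial, the factor (x + 3)^3 tells us the largest block for λ = -3 has size 3.
Step 3 — with total size 5, 3 blocks, and largest block 3, the block sizes (in nonincreasing order) are [3, 1, 1].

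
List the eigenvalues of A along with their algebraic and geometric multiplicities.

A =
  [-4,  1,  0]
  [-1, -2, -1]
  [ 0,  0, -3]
λ = -3: alg = 3, geom = 1

Step 1 — factor the characteristic polynomial to read off the algebraic multiplicities:
  χ_A(x) = (x + 3)^3

Step 2 — compute geometric multiplicities via the rank-nullity identity g(λ) = n − rank(A − λI):
  rank(A − (-3)·I) = 2, so dim ker(A − (-3)·I) = n − 2 = 1

Summary:
  λ = -3: algebraic multiplicity = 3, geometric multiplicity = 1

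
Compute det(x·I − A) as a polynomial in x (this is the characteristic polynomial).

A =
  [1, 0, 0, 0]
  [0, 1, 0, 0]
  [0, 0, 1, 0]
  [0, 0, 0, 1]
x^4 - 4*x^3 + 6*x^2 - 4*x + 1

Expanding det(x·I − A) (e.g. by cofactor expansion or by noting that A is similar to its Jordan form J, which has the same characteristic polynomial as A) gives
  χ_A(x) = x^4 - 4*x^3 + 6*x^2 - 4*x + 1
which factors as (x - 1)^4. The eigenvalues (with algebraic multiplicities) are λ = 1 with multiplicity 4.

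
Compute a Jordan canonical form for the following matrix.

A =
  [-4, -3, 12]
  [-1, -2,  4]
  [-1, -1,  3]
J_2(-1) ⊕ J_1(-1)

The characteristic polynomial is
  det(x·I − A) = x^3 + 3*x^2 + 3*x + 1 = (x + 1)^3

Eigenvalues and multiplicities (the geometric multiplicity of λ is n − rank(A − λI), which equals the number of Jordan blocks for λ):
  λ = -1: algebraic multiplicity = 3, geometric multiplicity = 2

Determining the block sizes for each eigenvalue:
  λ = -1: 2 blocks summing to 3 forces exactly one block of size 2 and the rest size 1 → block sizes [2, 1]

Assembling the blocks gives a Jordan form
J =
  [-1,  1,  0]
  [ 0, -1,  0]
  [ 0,  0, -1]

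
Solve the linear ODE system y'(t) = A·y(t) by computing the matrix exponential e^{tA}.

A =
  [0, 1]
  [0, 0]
e^{tA} =
  [1, t]
  [0, 1]

Strategy: write A = P · J · P⁻¹ where J is a Jordan canonical form, so e^{tA} = P · e^{tJ} · P⁻¹, and e^{tJ} can be computed block-by-block.

A has Jordan form
J =
  [0, 1]
  [0, 0]
(up to reordering of blocks).

Per-block formulas:
  For a 2×2 Jordan block J_2(0): exp(t · J_2(0)) = e^(0t)·(I + t·N), where N is the 2×2 nilpotent shift.

After assembling e^{tJ} and conjugating by P, we get:

e^{tA} =
  [1, t]
  [0, 1]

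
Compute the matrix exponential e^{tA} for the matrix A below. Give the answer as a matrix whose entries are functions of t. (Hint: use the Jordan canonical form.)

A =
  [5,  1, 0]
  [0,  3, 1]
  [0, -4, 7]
e^{tA} =
  [exp(5*t), -t^2*exp(5*t) + t*exp(5*t), t^2*exp(5*t)/2]
  [0, -2*t*exp(5*t) + exp(5*t), t*exp(5*t)]
  [0, -4*t*exp(5*t), 2*t*exp(5*t) + exp(5*t)]

Strategy: write A = P · J · P⁻¹ where J is a Jordan canonical form, so e^{tA} = P · e^{tJ} · P⁻¹, and e^{tJ} can be computed block-by-block.

A has Jordan form
J =
  [5, 1, 0]
  [0, 5, 1]
  [0, 0, 5]
(up to reordering of blocks).

Per-block formulas:
  For a 3×3 Jordan block J_3(5): exp(t · J_3(5)) = e^(5t)·(I + t·N + (t^2/2)·N^2), where N is the 3×3 nilpotent shift.

After assembling e^{tJ} and conjugating by P, we get:

e^{tA} =
  [exp(5*t), -t^2*exp(5*t) + t*exp(5*t), t^2*exp(5*t)/2]
  [0, -2*t*exp(5*t) + exp(5*t), t*exp(5*t)]
  [0, -4*t*exp(5*t), 2*t*exp(5*t) + exp(5*t)]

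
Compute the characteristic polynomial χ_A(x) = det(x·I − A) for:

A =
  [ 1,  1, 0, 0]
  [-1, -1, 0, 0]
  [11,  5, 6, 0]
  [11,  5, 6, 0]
x^4 - 6*x^3

Expanding det(x·I − A) (e.g. by cofactor expansion or by noting that A is similar to its Jordan form J, which has the same characteristic polynomial as A) gives
  χ_A(x) = x^4 - 6*x^3
which factors as x^3*(x - 6). The eigenvalues (with algebraic multiplicities) are λ = 0 with multiplicity 3, λ = 6 with multiplicity 1.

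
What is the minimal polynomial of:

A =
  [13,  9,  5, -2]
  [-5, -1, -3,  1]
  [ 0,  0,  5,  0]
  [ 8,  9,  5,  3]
x^3 - 15*x^2 + 75*x - 125

The characteristic polynomial is χ_A(x) = (x - 5)^4, so the eigenvalues are known. The minimal polynomial is
  m_A(x) = Π_λ (x − λ)^{k_λ}
where k_λ is the size of the *largest* Jordan block for λ (equivalently, the smallest k with (A − λI)^k v = 0 for every generalised eigenvector v of λ).

  λ = 5: largest Jordan block has size 3, contributing (x − 5)^3

So m_A(x) = (x - 5)^3 = x^3 - 15*x^2 + 75*x - 125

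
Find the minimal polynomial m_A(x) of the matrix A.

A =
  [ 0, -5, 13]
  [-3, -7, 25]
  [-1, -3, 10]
x^3 - 3*x^2 + 3*x - 1

The characteristic polynomial is χ_A(x) = (x - 1)^3, so the eigenvalues are known. The minimal polynomial is
  m_A(x) = Π_λ (x − λ)^{k_λ}
where k_λ is the size of the *largest* Jordan block for λ (equivalently, the smallest k with (A − λI)^k v = 0 for every generalised eigenvector v of λ).

  λ = 1: largest Jordan block has size 3, contributing (x − 1)^3

So m_A(x) = (x - 1)^3 = x^3 - 3*x^2 + 3*x - 1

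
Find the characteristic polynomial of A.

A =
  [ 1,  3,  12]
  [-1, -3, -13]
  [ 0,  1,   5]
x^3 - 3*x^2 + 3*x - 1

Expanding det(x·I − A) (e.g. by cofactor expansion or by noting that A is similar to its Jordan form J, which has the same characteristic polynomial as A) gives
  χ_A(x) = x^3 - 3*x^2 + 3*x - 1
which factors as (x - 1)^3. The eigenvalues (with algebraic multiplicities) are λ = 1 with multiplicity 3.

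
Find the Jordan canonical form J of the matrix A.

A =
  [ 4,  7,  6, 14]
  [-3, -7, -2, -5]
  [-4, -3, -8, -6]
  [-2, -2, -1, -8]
J_3(-5) ⊕ J_1(-4)

The characteristic polynomial is
  det(x·I − A) = x^4 + 19*x^3 + 135*x^2 + 425*x + 500 = (x + 4)*(x + 5)^3

Eigenvalues and multiplicities (the geometric multiplicity of λ is n − rank(A − λI), which equals the number of Jordan blocks for λ):
  λ = -5: algebraic multiplicity = 3, geometric multiplicity = 1
  λ = -4: algebraic multiplicity = 1, geometric multiplicity = 1

Determining the block sizes for each eigenvalue:
  λ = -5: one block (gm = 1), so the single block has size am = 3 → block sizes [3]
  λ = -4: one block (gm = 1), so the single block has size am = 1 → block sizes [1]

Assembling the blocks gives a Jordan form
J =
  [-5,  1,  0,  0]
  [ 0, -5,  1,  0]
  [ 0,  0, -5,  0]
  [ 0,  0,  0, -4]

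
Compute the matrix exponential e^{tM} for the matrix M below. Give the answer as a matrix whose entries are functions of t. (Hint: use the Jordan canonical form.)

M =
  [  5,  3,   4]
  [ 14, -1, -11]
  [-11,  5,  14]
e^{tM} =
  [-t^2*exp(6*t)/2 - t*exp(6*t) + exp(6*t), -2*t^2*exp(6*t) + 3*t*exp(6*t), -5*t^2*exp(6*t)/2 + 4*t*exp(6*t)]
  [9*t^2*exp(6*t)/2 + 14*t*exp(6*t), 18*t^2*exp(6*t) - 7*t*exp(6*t) + exp(6*t), 45*t^2*exp(6*t)/2 - 11*t*exp(6*t)]
  [-7*t^2*exp(6*t)/2 - 11*t*exp(6*t), -14*t^2*exp(6*t) + 5*t*exp(6*t), -35*t^2*exp(6*t)/2 + 8*t*exp(6*t) + exp(6*t)]

Strategy: write M = P · J · P⁻¹ where J is a Jordan canonical form, so e^{tM} = P · e^{tJ} · P⁻¹, and e^{tJ} can be computed block-by-block.

M has Jordan form
J =
  [6, 1, 0]
  [0, 6, 1]
  [0, 0, 6]
(up to reordering of blocks).

Per-block formulas:
  For a 3×3 Jordan block J_3(6): exp(t · J_3(6)) = e^(6t)·(I + t·N + (t^2/2)·N^2), where N is the 3×3 nilpotent shift.

After assembling e^{tJ} and conjugating by P, we get:

e^{tM} =
  [-t^2*exp(6*t)/2 - t*exp(6*t) + exp(6*t), -2*t^2*exp(6*t) + 3*t*exp(6*t), -5*t^2*exp(6*t)/2 + 4*t*exp(6*t)]
  [9*t^2*exp(6*t)/2 + 14*t*exp(6*t), 18*t^2*exp(6*t) - 7*t*exp(6*t) + exp(6*t), 45*t^2*exp(6*t)/2 - 11*t*exp(6*t)]
  [-7*t^2*exp(6*t)/2 - 11*t*exp(6*t), -14*t^2*exp(6*t) + 5*t*exp(6*t), -35*t^2*exp(6*t)/2 + 8*t*exp(6*t) + exp(6*t)]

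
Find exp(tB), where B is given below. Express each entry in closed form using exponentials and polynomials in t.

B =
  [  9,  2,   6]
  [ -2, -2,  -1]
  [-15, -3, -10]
e^{tB} =
  [3*t^2*exp(-t) + 10*t*exp(-t) + exp(-t), 2*t*exp(-t), 2*t^2*exp(-t) + 6*t*exp(-t)]
  [-3*t^2*exp(-t)/2 - 2*t*exp(-t), -t*exp(-t) + exp(-t), -t^2*exp(-t) - t*exp(-t)]
  [-9*t^2*exp(-t)/2 - 15*t*exp(-t), -3*t*exp(-t), -3*t^2*exp(-t) - 9*t*exp(-t) + exp(-t)]

Strategy: write B = P · J · P⁻¹ where J is a Jordan canonical form, so e^{tB} = P · e^{tJ} · P⁻¹, and e^{tJ} can be computed block-by-block.

B has Jordan form
J =
  [-1,  1,  0]
  [ 0, -1,  1]
  [ 0,  0, -1]
(up to reordering of blocks).

Per-block formulas:
  For a 3×3 Jordan block J_3(-1): exp(t · J_3(-1)) = e^(-1t)·(I + t·N + (t^2/2)·N^2), where N is the 3×3 nilpotent shift.

After assembling e^{tJ} and conjugating by P, we get:

e^{tB} =
  [3*t^2*exp(-t) + 10*t*exp(-t) + exp(-t), 2*t*exp(-t), 2*t^2*exp(-t) + 6*t*exp(-t)]
  [-3*t^2*exp(-t)/2 - 2*t*exp(-t), -t*exp(-t) + exp(-t), -t^2*exp(-t) - t*exp(-t)]
  [-9*t^2*exp(-t)/2 - 15*t*exp(-t), -3*t*exp(-t), -3*t^2*exp(-t) - 9*t*exp(-t) + exp(-t)]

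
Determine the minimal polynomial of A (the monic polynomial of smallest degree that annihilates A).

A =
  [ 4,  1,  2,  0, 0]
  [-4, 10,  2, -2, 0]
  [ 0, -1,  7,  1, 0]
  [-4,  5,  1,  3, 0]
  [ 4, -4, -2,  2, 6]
x^2 - 12*x + 36

The characteristic polynomial is χ_A(x) = (x - 6)^5, so the eigenvalues are known. The minimal polynomial is
  m_A(x) = Π_λ (x − λ)^{k_λ}
where k_λ is the size of the *largest* Jordan block for λ (equivalently, the smallest k with (A − λI)^k v = 0 for every generalised eigenvector v of λ).

  λ = 6: largest Jordan block has size 2, contributing (x − 6)^2

So m_A(x) = (x - 6)^2 = x^2 - 12*x + 36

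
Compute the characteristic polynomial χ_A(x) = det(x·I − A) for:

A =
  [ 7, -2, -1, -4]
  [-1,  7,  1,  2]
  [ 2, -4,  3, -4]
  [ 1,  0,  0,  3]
x^4 - 20*x^3 + 150*x^2 - 500*x + 625

Expanding det(x·I − A) (e.g. by cofactor expansion or by noting that A is similar to its Jordan form J, which has the same characteristic polynomial as A) gives
  χ_A(x) = x^4 - 20*x^3 + 150*x^2 - 500*x + 625
which factors as (x - 5)^4. The eigenvalues (with algebraic multiplicities) are λ = 5 with multiplicity 4.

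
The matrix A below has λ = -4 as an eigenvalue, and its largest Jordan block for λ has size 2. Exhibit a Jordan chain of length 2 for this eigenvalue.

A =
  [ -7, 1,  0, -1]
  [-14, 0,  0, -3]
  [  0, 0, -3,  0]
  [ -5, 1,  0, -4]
A Jordan chain for λ = -4 of length 2:
v_1 = (-2, -10, 0, -4)ᵀ
v_2 = (1, 1, 0, 0)ᵀ

Let N = A − (-4)·I. We want v_2 with N^2 v_2 = 0 but N^1 v_2 ≠ 0; then v_{j-1} := N · v_j for j = 2, …, 2.

Pick v_2 = (1, 1, 0, 0)ᵀ.
Then v_1 = N · v_2 = (-2, -10, 0, -4)ᵀ.

Sanity check: (A − (-4)·I) v_1 = (0, 0, 0, 0)ᵀ = 0. ✓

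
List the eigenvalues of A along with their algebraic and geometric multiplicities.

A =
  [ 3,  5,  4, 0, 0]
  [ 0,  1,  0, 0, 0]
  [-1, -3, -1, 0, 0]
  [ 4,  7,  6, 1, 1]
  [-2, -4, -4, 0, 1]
λ = 1: alg = 5, geom = 2

Step 1 — factor the characteristic polynomial to read off the algebraic multiplicities:
  χ_A(x) = (x - 1)^5

Step 2 — compute geometric multiplicities via the rank-nullity identity g(λ) = n − rank(A − λI):
  rank(A − (1)·I) = 3, so dim ker(A − (1)·I) = n − 3 = 2

Summary:
  λ = 1: algebraic multiplicity = 5, geometric multiplicity = 2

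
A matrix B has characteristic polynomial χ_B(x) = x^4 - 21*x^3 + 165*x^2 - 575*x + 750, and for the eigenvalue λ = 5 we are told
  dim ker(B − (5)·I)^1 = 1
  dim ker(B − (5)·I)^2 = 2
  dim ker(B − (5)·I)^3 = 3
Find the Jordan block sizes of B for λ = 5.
Block sizes for λ = 5: [3]

From the dimensions of kernels of powers, the number of Jordan blocks of size at least j is d_j − d_{j−1} where d_j = dim ker(N^j) (with d_0 = 0). Computing the differences gives [1, 1, 1].
The number of blocks of size exactly k is (#blocks of size ≥ k) − (#blocks of size ≥ k + 1), so the partition is: 1 block(s) of size 3.
In nonincreasing order the block sizes are [3].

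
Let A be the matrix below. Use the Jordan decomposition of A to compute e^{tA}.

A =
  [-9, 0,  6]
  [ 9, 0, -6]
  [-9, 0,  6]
e^{tA} =
  [-2 + 3*exp(-3*t), 0, 2 - 2*exp(-3*t)]
  [3 - 3*exp(-3*t), 1, -2 + 2*exp(-3*t)]
  [-3 + 3*exp(-3*t), 0, 3 - 2*exp(-3*t)]

Strategy: write A = P · J · P⁻¹ where J is a Jordan canonical form, so e^{tA} = P · e^{tJ} · P⁻¹, and e^{tJ} can be computed block-by-block.

A has Jordan form
J =
  [-3, 0, 0]
  [ 0, 0, 0]
  [ 0, 0, 0]
(up to reordering of blocks).

Per-block formulas:
  For a 1×1 block at λ = -3: exp(t · [-3]) = [e^(-3t)].
  For a 1×1 block at λ = 0: exp(t · [0]) = [e^(0t)].

After assembling e^{tJ} and conjugating by P, we get:

e^{tA} =
  [-2 + 3*exp(-3*t), 0, 2 - 2*exp(-3*t)]
  [3 - 3*exp(-3*t), 1, -2 + 2*exp(-3*t)]
  [-3 + 3*exp(-3*t), 0, 3 - 2*exp(-3*t)]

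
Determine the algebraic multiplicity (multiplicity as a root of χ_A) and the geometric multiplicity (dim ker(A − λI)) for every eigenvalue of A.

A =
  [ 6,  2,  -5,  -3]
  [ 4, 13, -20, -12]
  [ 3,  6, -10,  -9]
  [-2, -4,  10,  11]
λ = 5: alg = 4, geom = 3

Step 1 — factor the characteristic polynomial to read off the algebraic multiplicities:
  χ_A(x) = (x - 5)^4

Step 2 — compute geometric multiplicities via the rank-nullity identity g(λ) = n − rank(A − λI):
  rank(A − (5)·I) = 1, so dim ker(A − (5)·I) = n − 1 = 3

Summary:
  λ = 5: algebraic multiplicity = 4, geometric multiplicity = 3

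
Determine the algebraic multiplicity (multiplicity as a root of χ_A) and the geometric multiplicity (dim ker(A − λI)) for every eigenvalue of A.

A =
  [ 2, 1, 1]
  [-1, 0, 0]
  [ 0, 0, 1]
λ = 1: alg = 3, geom = 1

Step 1 — factor the characteristic polynomial to read off the algebraic multiplicities:
  χ_A(x) = (x - 1)^3

Step 2 — compute geometric multiplicities via the rank-nullity identity g(λ) = n − rank(A − λI):
  rank(A − (1)·I) = 2, so dim ker(A − (1)·I) = n − 2 = 1

Summary:
  λ = 1: algebraic multiplicity = 3, geometric multiplicity = 1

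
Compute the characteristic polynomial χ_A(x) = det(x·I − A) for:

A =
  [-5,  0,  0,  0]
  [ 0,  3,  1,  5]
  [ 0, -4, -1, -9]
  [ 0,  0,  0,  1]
x^4 + 2*x^3 - 12*x^2 + 14*x - 5

Expanding det(x·I − A) (e.g. by cofactor expansion or by noting that A is similar to its Jordan form J, which has the same characteristic polynomial as A) gives
  χ_A(x) = x^4 + 2*x^3 - 12*x^2 + 14*x - 5
which factors as (x - 1)^3*(x + 5). The eigenvalues (with algebraic multiplicities) are λ = -5 with multiplicity 1, λ = 1 with multiplicity 3.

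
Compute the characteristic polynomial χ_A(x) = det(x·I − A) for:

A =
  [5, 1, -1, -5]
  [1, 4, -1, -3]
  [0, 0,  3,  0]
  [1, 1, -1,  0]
x^4 - 12*x^3 + 54*x^2 - 108*x + 81

Expanding det(x·I − A) (e.g. by cofactor expansion or by noting that A is similar to its Jordan form J, which has the same characteristic polynomial as A) gives
  χ_A(x) = x^4 - 12*x^3 + 54*x^2 - 108*x + 81
which factors as (x - 3)^4. The eigenvalues (with algebraic multiplicities) are λ = 3 with multiplicity 4.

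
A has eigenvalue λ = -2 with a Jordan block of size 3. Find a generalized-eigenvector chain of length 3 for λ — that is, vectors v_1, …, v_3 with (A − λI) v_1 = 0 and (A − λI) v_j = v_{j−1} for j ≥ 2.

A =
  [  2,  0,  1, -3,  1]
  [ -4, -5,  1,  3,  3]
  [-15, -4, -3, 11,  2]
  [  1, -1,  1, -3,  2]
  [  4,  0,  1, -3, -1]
A Jordan chain for λ = -2 of length 3:
v_1 = (2, -4, -10, 0, 2)ᵀ
v_2 = (4, -4, -15, 1, 4)ᵀ
v_3 = (1, 0, 0, 0, 0)ᵀ

Let N = A − (-2)·I. We want v_3 with N^3 v_3 = 0 but N^2 v_3 ≠ 0; then v_{j-1} := N · v_j for j = 3, …, 2.

Pick v_3 = (1, 0, 0, 0, 0)ᵀ.
Then v_2 = N · v_3 = (4, -4, -15, 1, 4)ᵀ.
Then v_1 = N · v_2 = (2, -4, -10, 0, 2)ᵀ.

Sanity check: (A − (-2)·I) v_1 = (0, 0, 0, 0, 0)ᵀ = 0. ✓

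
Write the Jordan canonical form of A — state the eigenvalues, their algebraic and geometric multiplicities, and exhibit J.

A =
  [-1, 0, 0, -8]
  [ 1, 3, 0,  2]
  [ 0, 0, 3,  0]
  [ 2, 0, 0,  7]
J_2(3) ⊕ J_1(3) ⊕ J_1(3)

The characteristic polynomial is
  det(x·I − A) = x^4 - 12*x^3 + 54*x^2 - 108*x + 81 = (x - 3)^4

Eigenvalues and multiplicities (the geometric multiplicity of λ is n − rank(A − λI), which equals the number of Jordan blocks for λ):
  λ = 3: algebraic multiplicity = 4, geometric multiplicity = 3

Determining the block sizes for each eigenvalue:
  λ = 3: 3 blocks summing to 4 forces exactly one block of size 2 and the rest size 1 → block sizes [2, 1, 1]

Assembling the blocks gives a Jordan form
J =
  [3, 1, 0, 0]
  [0, 3, 0, 0]
  [0, 0, 3, 0]
  [0, 0, 0, 3]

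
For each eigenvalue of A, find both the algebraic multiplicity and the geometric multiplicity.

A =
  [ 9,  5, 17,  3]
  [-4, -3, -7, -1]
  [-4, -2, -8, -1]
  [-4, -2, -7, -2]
λ = -1: alg = 4, geom = 2

Step 1 — factor the characteristic polynomial to read off the algebraic multiplicities:
  χ_A(x) = (x + 1)^4

Step 2 — compute geometric multiplicities via the rank-nullity identity g(λ) = n − rank(A − λI):
  rank(A − (-1)·I) = 2, so dim ker(A − (-1)·I) = n − 2 = 2

Summary:
  λ = -1: algebraic multiplicity = 4, geometric multiplicity = 2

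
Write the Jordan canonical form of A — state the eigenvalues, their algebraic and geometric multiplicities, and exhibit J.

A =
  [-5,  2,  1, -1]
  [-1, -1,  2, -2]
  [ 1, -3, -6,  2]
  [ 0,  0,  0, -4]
J_3(-4) ⊕ J_1(-4)

The characteristic polynomial is
  det(x·I − A) = x^4 + 16*x^3 + 96*x^2 + 256*x + 256 = (x + 4)^4

Eigenvalues and multiplicities (the geometric multiplicity of λ is n − rank(A − λI), which equals the number of Jordan blocks for λ):
  λ = -4: algebraic multiplicity = 4, geometric multiplicity = 2

Determining the block sizes for each eigenvalue:
  λ = -4: with am = 4 and gm = 2, the partition is not yet determined (e.g. several partitions of 4 into 2 parts exist). Let N = A − (-4)·I. Computing rank(N^1) = 2, rank(N^2) = 1, rank(N^3) = 0; the number of blocks of size ≥ j is rank(N^{j−1}) − rank(N^j), giving [2, 1, 1]. So we have 1 block(s) of size 3, 1 block(s) of size 1 → block sizes [3, 1]

Assembling the blocks gives a Jordan form
J =
  [-4,  1,  0,  0]
  [ 0, -4,  1,  0]
  [ 0,  0, -4,  0]
  [ 0,  0,  0, -4]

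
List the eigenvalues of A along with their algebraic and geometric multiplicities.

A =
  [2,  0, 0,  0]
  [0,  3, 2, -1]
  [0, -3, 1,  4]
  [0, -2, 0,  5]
λ = 2: alg = 1, geom = 1; λ = 3: alg = 3, geom = 1

Step 1 — factor the characteristic polynomial to read off the algebraic multiplicities:
  χ_A(x) = (x - 3)^3*(x - 2)

Step 2 — compute geometric multiplicities via the rank-nullity identity g(λ) = n − rank(A − λI):
  rank(A − (2)·I) = 3, so dim ker(A − (2)·I) = n − 3 = 1
  rank(A − (3)·I) = 3, so dim ker(A − (3)·I) = n − 3 = 1

Summary:
  λ = 2: algebraic multiplicity = 1, geometric multiplicity = 1
  λ = 3: algebraic multiplicity = 3, geometric multiplicity = 1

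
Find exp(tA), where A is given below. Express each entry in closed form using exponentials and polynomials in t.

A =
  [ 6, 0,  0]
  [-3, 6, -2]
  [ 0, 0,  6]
e^{tA} =
  [exp(6*t), 0, 0]
  [-3*t*exp(6*t), exp(6*t), -2*t*exp(6*t)]
  [0, 0, exp(6*t)]

Strategy: write A = P · J · P⁻¹ where J is a Jordan canonical form, so e^{tA} = P · e^{tJ} · P⁻¹, and e^{tJ} can be computed block-by-block.

A has Jordan form
J =
  [6, 1, 0]
  [0, 6, 0]
  [0, 0, 6]
(up to reordering of blocks).

Per-block formulas:
  For a 1×1 block at λ = 6: exp(t · [6]) = [e^(6t)].
  For a 2×2 Jordan block J_2(6): exp(t · J_2(6)) = e^(6t)·(I + t·N), where N is the 2×2 nilpotent shift.

After assembling e^{tJ} and conjugating by P, we get:

e^{tA} =
  [exp(6*t), 0, 0]
  [-3*t*exp(6*t), exp(6*t), -2*t*exp(6*t)]
  [0, 0, exp(6*t)]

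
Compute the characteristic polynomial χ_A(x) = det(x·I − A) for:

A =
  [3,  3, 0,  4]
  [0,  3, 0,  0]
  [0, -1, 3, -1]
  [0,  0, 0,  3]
x^4 - 12*x^3 + 54*x^2 - 108*x + 81

Expanding det(x·I − A) (e.g. by cofactor expansion or by noting that A is similar to its Jordan form J, which has the same characteristic polynomial as A) gives
  χ_A(x) = x^4 - 12*x^3 + 54*x^2 - 108*x + 81
which factors as (x - 3)^4. The eigenvalues (with algebraic multiplicities) are λ = 3 with multiplicity 4.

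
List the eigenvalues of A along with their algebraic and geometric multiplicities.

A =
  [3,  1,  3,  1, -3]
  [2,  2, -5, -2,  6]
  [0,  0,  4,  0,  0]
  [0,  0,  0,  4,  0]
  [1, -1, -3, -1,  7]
λ = 4: alg = 5, geom = 3

Step 1 — factor the characteristic polynomial to read off the algebraic multiplicities:
  χ_A(x) = (x - 4)^5

Step 2 — compute geometric multiplicities via the rank-nullity identity g(λ) = n − rank(A − λI):
  rank(A − (4)·I) = 2, so dim ker(A − (4)·I) = n − 2 = 3

Summary:
  λ = 4: algebraic multiplicity = 5, geometric multiplicity = 3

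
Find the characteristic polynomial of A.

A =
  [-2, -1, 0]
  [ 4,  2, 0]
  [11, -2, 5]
x^3 - 5*x^2

Expanding det(x·I − A) (e.g. by cofactor expansion or by noting that A is similar to its Jordan form J, which has the same characteristic polynomial as A) gives
  χ_A(x) = x^3 - 5*x^2
which factors as x^2*(x - 5). The eigenvalues (with algebraic multiplicities) are λ = 0 with multiplicity 2, λ = 5 with multiplicity 1.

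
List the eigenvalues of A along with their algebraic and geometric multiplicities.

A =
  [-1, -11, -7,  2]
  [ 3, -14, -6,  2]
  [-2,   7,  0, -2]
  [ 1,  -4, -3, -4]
λ = -5: alg = 3, geom = 1; λ = -4: alg = 1, geom = 1

Step 1 — factor the characteristic polynomial to read off the algebraic multiplicities:
  χ_A(x) = (x + 4)*(x + 5)^3

Step 2 — compute geometric multiplicities via the rank-nullity identity g(λ) = n − rank(A − λI):
  rank(A − (-5)·I) = 3, so dim ker(A − (-5)·I) = n − 3 = 1
  rank(A − (-4)·I) = 3, so dim ker(A − (-4)·I) = n − 3 = 1

Summary:
  λ = -5: algebraic multiplicity = 3, geometric multiplicity = 1
  λ = -4: algebraic multiplicity = 1, geometric multiplicity = 1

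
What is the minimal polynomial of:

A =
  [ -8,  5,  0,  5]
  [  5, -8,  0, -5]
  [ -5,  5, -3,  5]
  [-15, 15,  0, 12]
x^2 + x - 6

The characteristic polynomial is χ_A(x) = (x - 2)*(x + 3)^3, so the eigenvalues are known. The minimal polynomial is
  m_A(x) = Π_λ (x − λ)^{k_λ}
where k_λ is the size of the *largest* Jordan block for λ (equivalently, the smallest k with (A − λI)^k v = 0 for every generalised eigenvector v of λ).

  λ = -3: largest Jordan block has size 1, contributing (x + 3)
  λ = 2: largest Jordan block has size 1, contributing (x − 2)

So m_A(x) = (x - 2)*(x + 3) = x^2 + x - 6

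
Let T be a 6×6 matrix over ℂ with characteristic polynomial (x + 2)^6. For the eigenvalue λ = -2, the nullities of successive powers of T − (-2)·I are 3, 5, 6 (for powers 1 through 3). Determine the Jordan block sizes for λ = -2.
Block sizes for λ = -2: [3, 2, 1]

From the dimensions of kernels of powers, the number of Jordan blocks of size at least j is d_j − d_{j−1} where d_j = dim ker(N^j) (with d_0 = 0). Computing the differences gives [3, 2, 1].
The number of blocks of size exactly k is (#blocks of size ≥ k) − (#blocks of size ≥ k + 1), so the partition is: 1 block(s) of size 1, 1 block(s) of size 2, 1 block(s) of size 3.
In nonincreasing order the block sizes are [3, 2, 1].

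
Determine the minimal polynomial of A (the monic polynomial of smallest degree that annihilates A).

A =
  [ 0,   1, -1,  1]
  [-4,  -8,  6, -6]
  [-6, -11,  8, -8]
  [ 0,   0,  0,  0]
x^3

The characteristic polynomial is χ_A(x) = x^4, so the eigenvalues are known. The minimal polynomial is
  m_A(x) = Π_λ (x − λ)^{k_λ}
where k_λ is the size of the *largest* Jordan block for λ (equivalently, the smallest k with (A − λI)^k v = 0 for every generalised eigenvector v of λ).

  λ = 0: largest Jordan block has size 3, contributing (x − 0)^3

So m_A(x) = x^3 = x^3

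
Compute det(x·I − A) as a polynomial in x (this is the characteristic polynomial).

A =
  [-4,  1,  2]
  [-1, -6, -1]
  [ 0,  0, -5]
x^3 + 15*x^2 + 75*x + 125

Expanding det(x·I − A) (e.g. by cofactor expansion or by noting that A is similar to its Jordan form J, which has the same characteristic polynomial as A) gives
  χ_A(x) = x^3 + 15*x^2 + 75*x + 125
which factors as (x + 5)^3. The eigenvalues (with algebraic multiplicities) are λ = -5 with multiplicity 3.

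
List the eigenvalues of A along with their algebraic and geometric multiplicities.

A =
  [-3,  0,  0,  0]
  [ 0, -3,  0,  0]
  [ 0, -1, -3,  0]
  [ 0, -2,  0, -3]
λ = -3: alg = 4, geom = 3

Step 1 — factor the characteristic polynomial to read off the algebraic multiplicities:
  χ_A(x) = (x + 3)^4

Step 2 — compute geometric multiplicities via the rank-nullity identity g(λ) = n − rank(A − λI):
  rank(A − (-3)·I) = 1, so dim ker(A − (-3)·I) = n − 1 = 3

Summary:
  λ = -3: algebraic multiplicity = 4, geometric multiplicity = 3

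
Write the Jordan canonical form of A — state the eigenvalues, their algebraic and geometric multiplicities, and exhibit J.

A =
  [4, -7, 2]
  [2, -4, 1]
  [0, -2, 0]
J_3(0)

The characteristic polynomial is
  det(x·I − A) = x^3

Eigenvalues and multiplicities (the geometric multiplicity of λ is n − rank(A − λI), which equals the number of Jordan blocks for λ):
  λ = 0: algebraic multiplicity = 3, geometric multiplicity = 1

Determining the block sizes for each eigenvalue:
  λ = 0: one block (gm = 1), so the single block has size am = 3 → block sizes [3]

Assembling the blocks gives a Jordan form
J =
  [0, 1, 0]
  [0, 0, 1]
  [0, 0, 0]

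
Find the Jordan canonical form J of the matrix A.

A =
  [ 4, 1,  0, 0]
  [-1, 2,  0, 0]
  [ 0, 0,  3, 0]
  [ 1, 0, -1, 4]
J_2(3) ⊕ J_1(3) ⊕ J_1(4)

The characteristic polynomial is
  det(x·I − A) = x^4 - 13*x^3 + 63*x^2 - 135*x + 108 = (x - 4)*(x - 3)^3

Eigenvalues and multiplicities (the geometric multiplicity of λ is n − rank(A − λI), which equals the number of Jordan blocks for λ):
  λ = 3: algebraic multiplicity = 3, geometric multiplicity = 2
  λ = 4: algebraic multiplicity = 1, geometric multiplicity = 1

Determining the block sizes for each eigenvalue:
  λ = 3: 2 blocks summing to 3 forces exactly one block of size 2 and the rest size 1 → block sizes [2, 1]
  λ = 4: one block (gm = 1), so the single block has size am = 1 → block sizes [1]

Assembling the blocks gives a Jordan form
J =
  [3, 1, 0, 0]
  [0, 3, 0, 0]
  [0, 0, 3, 0]
  [0, 0, 0, 4]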